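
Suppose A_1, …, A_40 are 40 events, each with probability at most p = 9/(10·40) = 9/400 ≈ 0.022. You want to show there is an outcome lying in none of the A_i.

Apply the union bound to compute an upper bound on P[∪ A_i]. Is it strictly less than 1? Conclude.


Union bound: P[∪_{i=1}^{40} A_i] ≤ Σ_i P[A_i] ≤ 40·p = 40·(9/400) = 9/10.
Numerically: 9/10 ≈ 0.900.
Is 9/10 < 1? YES.
Since P[∪ A_i] ≤ 9/10 < 1, the complement has P[∩ A_i^c] ≥ 1 − 9/10 = 1/10 > 0, so some outcome avoids every A_i.

40·p = 9/10 ≈ 0.900; existence CERTIFIED by the union bound.


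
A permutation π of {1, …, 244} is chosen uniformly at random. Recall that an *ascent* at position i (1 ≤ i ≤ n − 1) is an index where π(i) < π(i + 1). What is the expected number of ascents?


Write X = Σ X_I over i = 1, …, 243, with X_I the indicator of one ascent.
There are 243 indicators.
For each fixed i, the pair (π(i), π(i+1)) is a uniformly random ordered pair of distinct values from {1, …, 244}; by symmetry P[π(i) < π(i+1)] = 1/2.
By linearity: E[X] = 243 · (1/2) = (244 − 1) · (1/2) = 243/2 ≈ 121.500000.

E[X] = 243/2 = 121.500000.


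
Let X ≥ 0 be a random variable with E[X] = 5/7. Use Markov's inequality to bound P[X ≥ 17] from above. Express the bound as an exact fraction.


μ = E[X] = 5/7, a = 17.
Markov: P[X ≥ 17] ≤ μ/a = (5/7)/17 = 5/119.
Numerically: ≈ 0.042017.
(Since a = 17 > μ = 0.714286, the bound 5/119 is < 1 and informative.)

P[X ≥ 17] ≤ 5/119 ≈ 0.042017.


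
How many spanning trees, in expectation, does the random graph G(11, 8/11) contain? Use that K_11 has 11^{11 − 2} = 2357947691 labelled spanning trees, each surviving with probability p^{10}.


K_11 has 11^{11 − 2} = 2357947691 labelled spanning trees.
For each such spanning tree H, let X_H = 1 if all 10 edges of H are present in G. Then P[X_H = 1] = p^{10} = (8/11)^{10} = 1073741824/25937424601.
Summing the indicators: E[X] = Σ_H E[X_H] = 2357947691 · p^{10} = 2357947691 · 1073741824/25937424601 = 1073741824/11.
Numerically: E[X] ≈ 9.761e+07.

E[X] = 2357947691 · (8/11)^{10} = 1073741824/11 ≈ 9.761e+07.


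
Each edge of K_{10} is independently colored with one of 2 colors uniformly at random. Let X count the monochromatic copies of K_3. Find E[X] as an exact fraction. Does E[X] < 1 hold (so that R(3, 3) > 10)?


E[X] = C(10, 3) · 2^{1 − 3} = 120 · 2^{−2} = 120/4.
As a reduced fraction: E[X] = 30 ≈ 30.000000.
Is E[X] < 1? NO.
Since E[X] ≥ 1, the first-moment bound is inconclusive at n = 10; it does NOT by itself certify R(3, 3) > 10.

E[X] = 30 ≈ 30.000000; E[X] ≥ 1; first-moment method inconclusive here.


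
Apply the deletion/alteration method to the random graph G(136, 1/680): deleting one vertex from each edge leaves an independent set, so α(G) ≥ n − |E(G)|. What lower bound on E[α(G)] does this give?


E[|E(G)|] = C(136, 2)·p = 9180 · (1/680) = 27/2.
E[α(G)] ≥ n − E[|E(G)|] = 136 − 27/2 = 245/2.
Numerically: ≈ 122.500000.
(This is only a lower bound; the true E[α(G)] may be larger.)

E[α(G)] ≥ 245/2 ≈ 122.500000.


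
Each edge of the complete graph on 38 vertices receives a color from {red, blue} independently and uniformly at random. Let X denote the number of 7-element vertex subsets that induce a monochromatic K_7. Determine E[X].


Let X = Σ_S X_S over the C(38, 7) = 12620256 subsets S of size 7, where X_S = 1 if the K_7 on S is monochromatic.
For a fixed S, the K_7 on S has C(7, 2) = 21 edges. P[all 21 edges red] = (1/2)^21, and likewise for blue, so P[monochromatic] = 2·(1/2)^21 = 2^{1 − 21} = 1/1048576.
By linearity of expectation: E[X] = C(38, 7) · 2^{1 − 21} = 12620256 · 1/1048576 = 394383/32768.
Numerically: E[X] ≈ 12.036.

E[X] = C(38,7)·2^(1−C(7,2)) = 394383/32768 ≈ 12.036.


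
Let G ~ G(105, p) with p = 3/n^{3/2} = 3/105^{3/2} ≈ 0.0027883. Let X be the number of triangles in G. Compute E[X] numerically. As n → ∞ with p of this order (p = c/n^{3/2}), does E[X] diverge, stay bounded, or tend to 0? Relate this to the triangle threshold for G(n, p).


Number of potential triangles: C(105, 3) = 187460.
Each occurs with probability p³ ≈ (0.0027883)³ ≈ 2.1677636e-08.
By linearity: E[X] = C(105, 3)·p³ ≈ 187460 · 2.1677636e-08 ≈ 0.00406.
Since α = 3/2 > 1, p = c/n^{3/2} = o(1/n) is below the triangle threshold p ~ 1/n. Asymptotically E[X] ~ (c³/6)·n^{3(1−α)} = (3³/6)·n^{-1.5} → 0, so by Markov's inequality G has no triangles w.h.p.

E[X] ≈ 0.00406; in regime p = Θ(1/n^{3/2}) E[X] tends to 0 (below the triangle threshold p ~ 1/n).


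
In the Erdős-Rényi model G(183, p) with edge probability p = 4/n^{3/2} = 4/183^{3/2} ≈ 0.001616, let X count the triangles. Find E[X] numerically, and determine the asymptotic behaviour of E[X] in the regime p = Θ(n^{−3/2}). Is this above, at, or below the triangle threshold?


Number of potential triangles: C(183, 3) = 1004731.
Each occurs with probability p³ ≈ (0.001616)³ ≈ 4.218422e-09.
By linearity: E[X] = C(183, 3)·p³ ≈ 1004731 · 4.218422e-09 ≈ 0.0042.
Since α = 3/2 > 1, p = c/n^{3/2} = o(1/n) is below the triangle threshold p ~ 1/n. Asymptotically E[X] ~ (c³/6)·n^{3(1−α)} = (4³/6)·n^{-1.5} → 0, so by Markov's inequality G has no triangles w.h.p.

E[X] ≈ 0.0042; in regime p = Θ(1/n^{3/2}) E[X] tends to 0 (below the triangle threshold p ~ 1/n).


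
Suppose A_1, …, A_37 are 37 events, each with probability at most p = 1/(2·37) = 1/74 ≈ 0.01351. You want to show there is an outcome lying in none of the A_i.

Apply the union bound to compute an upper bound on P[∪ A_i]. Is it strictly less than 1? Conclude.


Union bound: P[∪_{i=1}^{37} A_i] ≤ Σ_i P[A_i] ≤ 37·p = 37·(1/74) = 1/2.
Numerically: 1/2 ≈ 0.50000.
Is 1/2 < 1? YES.
Since P[∪ A_i] ≤ 1/2 < 1, the complement has P[∩ A_i^c] ≥ 1 − 1/2 = 1/2 > 0, so some outcome avoids every A_i.

37·p = 1/2 ≈ 0.50000; existence CERTIFIED by the union bound.


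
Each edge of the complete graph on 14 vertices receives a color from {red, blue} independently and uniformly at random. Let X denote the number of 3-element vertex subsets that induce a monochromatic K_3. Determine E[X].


Let X = Σ_S X_S over the C(14, 3) = 364 subsets S of size 3, where X_S = 1 if the K_3 on S is monochromatic.
For a fixed S, the K_3 on S has C(3, 2) = 3 edges. P[all 3 edges red] = (1/2)^3, and likewise for blue, so P[monochromatic] = 2·(1/2)^3 = 2^{1 − 3} = 1/4.
By linearity of expectation: E[X] = C(14, 3) · 2^{1 − 3} = 364 · 1/4 = 91.
Numerically: E[X] ≈ 91.000000.

E[X] = C(14,3)·2^(1−C(3,2)) = 91 ≈ 91.000000.


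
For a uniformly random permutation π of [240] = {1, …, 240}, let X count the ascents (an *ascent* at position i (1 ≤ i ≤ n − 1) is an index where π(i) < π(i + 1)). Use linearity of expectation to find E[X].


Write X = Σ X_I over i = 1, …, 239, with X_I the indicator of one ascent.
There are 239 indicators.
For each fixed i, the pair (π(i), π(i+1)) is a uniformly random ordered pair of distinct values from {1, …, 240}; by symmetry P[π(i) < π(i+1)] = 1/2.
By linearity: E[X] = 239 · (1/2) = (240 − 1) · (1/2) = 239/2 ≈ 119.500.

E[X] = 239/2 = 119.500.


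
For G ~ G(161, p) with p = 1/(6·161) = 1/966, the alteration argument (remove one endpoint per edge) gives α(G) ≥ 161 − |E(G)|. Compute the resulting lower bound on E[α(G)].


E[|E(G)|] = C(161, 2)·p = 12880 · (1/966) = 40/3.
E[α(G)] ≥ n − E[|E(G)|] = 161 − 40/3 = 443/3.
Numerically: ≈ 147.667.
(This is only a lower bound; the true E[α(G)] may be larger.)

E[α(G)] ≥ 443/3 ≈ 147.667.


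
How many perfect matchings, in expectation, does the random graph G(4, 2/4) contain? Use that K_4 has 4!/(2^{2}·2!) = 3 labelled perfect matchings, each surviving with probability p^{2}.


K_4 has 4!/(2^{2}·2!) = 3 labelled perfect matchings.
For each such perfect matching H, let X_H = 1 if all 2 edges of H are present in G. Then P[X_H = 1] = p^{2} = (1/2)^{2} = 1/4.
Summing the indicators: E[X] = Σ_H E[X_H] = 3 · p^{2} = 3 · 1/4 = 3/4.
Numerically: E[X] ≈ 0.75.

E[X] = 3 · (1/2)^{2} = 3/4 ≈ 0.75.


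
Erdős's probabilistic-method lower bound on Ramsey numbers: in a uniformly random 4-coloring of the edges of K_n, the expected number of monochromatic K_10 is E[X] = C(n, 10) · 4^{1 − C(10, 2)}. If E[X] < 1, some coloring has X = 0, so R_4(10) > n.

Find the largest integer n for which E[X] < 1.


We need C(n, 10) · 4^{1 − 45} < 1, i.e. C(n, 10) < 4^{45 − 1} = 309485009821345068724781056.
Check values of n near the boundary:
  n = 2018: C(2018, 10) = 301820606687612220663963508; 301820606687612220663963508 < 309485009821345068724781056? YES
  n = 2019: C(2019, 10) = 303322949179835278009229628; 303322949179835278009229628 < 309485009821345068724781056? YES
  n = 2020: C(2020, 10) = 304832018578739931133653656; 304832018578739931133653656 < 309485009821345068724781056? YES
  n = 2021: C(2021, 10) = 306347841644770462864800616; 306347841644770462864800616 < 309485009821345068724781056? YES
  n = 2022: C(2022, 10) = 307870445231474093395937796; 307870445231474093395937796 < 309485009821345068724781056? YES
  n = 2023: C(2023, 10) = 309399856285778485315440716; 309399856285778485315440716 < 309485009821345068724781056? YES
  n = 2024: C(2024, 10) = 310936101848269937576192656; 310936101848269937576192656 < 309485009821345068724781056? NO
The largest n with C(n, 10) < 309485009821345068724781056 is n = 2023 (where E[X] = 77349964071444621328860179/77371252455336267181195264 ≈ 0.9997249). Hence R_4(10) > 2023, i.e. R_4(10) ≥ 2024.

Largest n = 2023; hence R_4(10) > 2023.


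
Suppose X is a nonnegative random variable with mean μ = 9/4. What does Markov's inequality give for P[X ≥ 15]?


μ = E[X] = 9/4, a = 15.
Markov: P[X ≥ 15] ≤ μ/a = (9/4)/15 = 3/20.
Numerically: ≈ 0.1500.
(Since a = 15 > μ = 2.2500, the bound 3/20 is < 1 and informative.)

P[X ≥ 15] ≤ 3/20 ≈ 0.1500.


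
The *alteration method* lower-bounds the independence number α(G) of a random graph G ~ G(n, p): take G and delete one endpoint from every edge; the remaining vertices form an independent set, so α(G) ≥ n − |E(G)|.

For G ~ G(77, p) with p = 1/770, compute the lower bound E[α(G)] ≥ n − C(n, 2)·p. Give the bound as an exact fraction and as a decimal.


E[|E(G)|] = C(77, 2)·p = 2926 · (1/770) = 19/5.
E[α(G)] ≥ n − E[|E(G)|] = 77 − 19/5 = 366/5.
Numerically: ≈ 73.20000.
(This is only a lower bound; the true E[α(G)] may be larger.)

E[α(G)] ≥ 366/5 ≈ 73.20000.


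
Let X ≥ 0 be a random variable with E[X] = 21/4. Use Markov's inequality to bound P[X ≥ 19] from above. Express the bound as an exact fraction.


μ = E[X] = 21/4, a = 19.
Markov: P[X ≥ 19] ≤ μ/a = (21/4)/19 = 21/76.
Numerically: ≈ 0.276316.
(Since a = 19 > μ = 5.250000, the bound 21/76 is < 1 and informative.)

P[X ≥ 19] ≤ 21/76 ≈ 0.276316.


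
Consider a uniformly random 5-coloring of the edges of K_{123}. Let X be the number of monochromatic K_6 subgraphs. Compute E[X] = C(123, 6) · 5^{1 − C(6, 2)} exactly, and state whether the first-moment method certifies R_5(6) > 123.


E[X] = C(123, 6) · 5^{1 − 15} = 4249404082 · 5^{−14} = 4249404082/6103515625.
As a reduced fraction: E[X] = 4249404082/6103515625 ≈ 0.696.
Is E[X] < 1? YES.
Since E[X] < 1, there exists a 5-coloring of K_{123} with no monochromatic K_6; hence R_5(6) > 123.

E[X] = 4249404082/6103515625 ≈ 0.696; E[X] < 1, so R_5(6) > 123.


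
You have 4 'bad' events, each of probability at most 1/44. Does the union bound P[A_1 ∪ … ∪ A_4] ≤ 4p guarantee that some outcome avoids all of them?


Union bound: P[∪_{i=1}^{4} A_i] ≤ Σ_i P[A_i] ≤ 4·p = 4·(1/44) = 1/11.
Numerically: 1/11 ≈ 0.0909091.
Is 1/11 < 1? YES.
Since P[∪ A_i] ≤ 1/11 < 1, the complement has P[∩ A_i^c] ≥ 1 − 1/11 = 10/11 > 0, so some outcome avoids every A_i.

4·p = 1/11 ≈ 0.0909091; existence CERTIFIED by the union bound.


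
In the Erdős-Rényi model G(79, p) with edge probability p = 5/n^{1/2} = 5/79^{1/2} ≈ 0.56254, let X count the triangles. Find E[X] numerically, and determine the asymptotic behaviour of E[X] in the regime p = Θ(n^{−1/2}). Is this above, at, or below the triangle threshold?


Number of potential triangles: C(79, 3) = 79079.
Each occurs with probability p³ ≈ (0.56254)³ ≈ 1.7802024e-01.
By linearity: E[X] = C(79, 3)·p³ ≈ 79079 · 1.7802024e-01 ≈ 14077.66236.
Since α = 1/2 < 1, p = c/n^{1/2} ≫ 1/n is above the triangle threshold p ~ 1/n. Asymptotically E[X] ~ (c³/6)·n^{3(1−α)} = (5³/6)·n^{1.5} → ∞; triangles are abundant w.h.p.

E[X] ≈ 14077.66236; in regime p = Θ(1/n^{1/2}) E[X] diverges (above the triangle threshold p ~ 1/n).


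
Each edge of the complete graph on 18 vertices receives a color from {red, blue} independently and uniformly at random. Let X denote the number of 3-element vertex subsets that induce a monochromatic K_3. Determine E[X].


Let X = Σ_S X_S over the C(18, 3) = 816 subsets S of size 3, where X_S = 1 if the K_3 on S is monochromatic.
For a fixed S, the K_3 on S has C(3, 2) = 3 edges. P[all 3 edges red] = (1/2)^3, and likewise for blue, so P[monochromatic] = 2·(1/2)^3 = 2^{1 − 3} = 1/4.
Summing: E[X] = C(18, 3) · 2^{1 − 3} = 816 · 1/4 = 204.
Numerically: E[X] ≈ 204.00000.

E[X] = C(18,3)·2^(1−C(3,2)) = 204 ≈ 204.00000.


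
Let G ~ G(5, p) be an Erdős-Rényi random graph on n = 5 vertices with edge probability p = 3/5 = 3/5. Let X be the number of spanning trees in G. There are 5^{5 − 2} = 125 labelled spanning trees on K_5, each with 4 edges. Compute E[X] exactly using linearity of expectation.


K_5 has 5^{5 − 2} = 125 labelled spanning trees.
For each such spanning tree H, let X_H = 1 if all 4 edges of H are present in G. Then P[X_H = 1] = p^{4} = (3/5)^{4} = 81/625.
By linearity of expectation: E[X] = Σ_H E[X_H] = 125 · p^{4} = 125 · 81/625 = 81/5.
Numerically: E[X] ≈ 16.2.

E[X] = 125 · (3/5)^{4} = 81/5 ≈ 16.2.


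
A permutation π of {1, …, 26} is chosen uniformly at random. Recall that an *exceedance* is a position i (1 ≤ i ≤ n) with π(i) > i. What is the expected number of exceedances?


Write X = Σ_{i=1}^{26} X_i, where X_i = 1_{π(i) > i}.
For each fixed i, π(i) is uniform over {1, …, 26} (marginal of a uniform permutation), so P[π(i) > i] = (n − i)/n. Summing: Σ_{i=1}^{26} (n − i)/n = (0 + 1 + … + 25)/26 = 26(26 − 1)/(2·26) = (26 − 1)/2.
Hence E[X] = Σ_{i=1}^{26} (26 − i)/26 = 25/2 ≈ 12.500000.

E[X] = 25/2 = 12.500000.


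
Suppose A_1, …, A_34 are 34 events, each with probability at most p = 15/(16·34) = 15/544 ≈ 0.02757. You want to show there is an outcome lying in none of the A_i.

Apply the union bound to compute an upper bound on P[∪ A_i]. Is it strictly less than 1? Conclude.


Union bound: P[∪_{i=1}^{34} A_i] ≤ Σ_i P[A_i] ≤ 34·p = 34·(15/544) = 15/16.
Numerically: 15/16 ≈ 0.93750.
Is 15/16 < 1? YES.
Since P[∪ A_i] ≤ 15/16 < 1, the complement has P[∩ A_i^c] ≥ 1 − 15/16 = 1/16 > 0, so some outcome avoids every A_i.

34·p = 15/16 ≈ 0.93750; existence CERTIFIED by the union bound.


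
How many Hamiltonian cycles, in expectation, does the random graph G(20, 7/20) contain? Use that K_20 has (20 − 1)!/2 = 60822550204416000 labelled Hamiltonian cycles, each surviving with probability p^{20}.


K_20 has (20 − 1)!/2 = 60822550204416000 labelled Hamiltonian cycles.
For each such Hamiltonian cycle H, let X_H = 1 if all 20 edges of H are present in G. Then P[X_H = 1] = p^{20} = (7/20)^{20} = 79792266297612001/104857600000000000000000000.
By linearity of expectation: E[X] = Σ_H E[X_H] = 60822550204416000 · p^{20} = 60822550204416000 · 79792266297612001/104857600000000000000000000 = 1184855742873690605203907421/25600000000000000000.
Numerically: E[X] ≈ 4.628e+07.

E[X] = 60822550204416000 · (7/20)^{20} = 1184855742873690605203907421/25600000000000000000 ≈ 4.628e+07.


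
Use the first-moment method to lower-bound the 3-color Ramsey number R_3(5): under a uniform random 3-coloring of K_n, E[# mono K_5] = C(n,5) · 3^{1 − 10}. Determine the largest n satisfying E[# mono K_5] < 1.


We need C(n, 5) · 3^{1 − 10} < 1, i.e. C(n, 5) < 3^{10 − 1} = 19683.
Check values of n near the boundary:
  n = 15: C(15, 5) = 3003; 3003 < 19683? YES
  n = 16: C(16, 5) = 4368; 4368 < 19683? YES
  n = 17: C(17, 5) = 6188; 6188 < 19683? YES
  n = 18: C(18, 5) = 8568; 8568 < 19683? YES
  n = 19: C(19, 5) = 11628; 11628 < 19683? YES
  n = 20: C(20, 5) = 15504; 15504 < 19683? YES
  n = 21: C(21, 5) = 20349; 20349 < 19683? NO
The largest n with C(n, 5) < 19683 is n = 20 (where E[X] = 5168/6561 ≈ 0.78768). Hence R_3(5) > 20, i.e. R_3(5) ≥ 21.

Largest n = 20; hence R_3(5) > 20.


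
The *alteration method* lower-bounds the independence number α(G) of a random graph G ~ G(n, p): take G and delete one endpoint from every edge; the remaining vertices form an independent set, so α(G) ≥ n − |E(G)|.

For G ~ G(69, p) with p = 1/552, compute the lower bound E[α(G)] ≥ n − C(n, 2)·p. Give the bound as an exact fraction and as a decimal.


E[|E(G)|] = C(69, 2)·p = 2346 · (1/552) = 17/4.
E[α(G)] ≥ n − E[|E(G)|] = 69 − 17/4 = 259/4.
Numerically: ≈ 64.7500.
(This is only a lower bound; the true E[α(G)] may be larger.)

E[α(G)] ≥ 259/4 ≈ 64.7500.


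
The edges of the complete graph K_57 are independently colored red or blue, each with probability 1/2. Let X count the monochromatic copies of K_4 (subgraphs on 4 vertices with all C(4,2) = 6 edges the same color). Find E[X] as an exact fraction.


Let X = Σ_S X_S over the C(57, 4) = 395010 subsets S of size 4, where X_S = 1 if the K_4 on S is monochromatic.
For a fixed S, the K_4 on S has C(4, 2) = 6 edges. P[all 6 edges red] = (1/2)^6, and likewise for blue, so P[monochromatic] = 2·(1/2)^6 = 2^{1 − 6} = 1/32.
By linearity of expectation: E[X] = C(57, 4) · 2^{1 − 6} = 395010 · 1/32 = 197505/16.
Numerically: E[X] ≈ 12344.062.

E[X] = C(57,4)·2^(1−C(4,2)) = 197505/16 ≈ 12344.062.


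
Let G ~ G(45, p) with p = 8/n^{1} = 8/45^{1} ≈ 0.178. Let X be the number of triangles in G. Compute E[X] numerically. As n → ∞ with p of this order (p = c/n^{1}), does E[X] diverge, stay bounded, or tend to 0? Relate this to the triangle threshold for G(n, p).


Number of potential triangles: C(45, 3) = 14190.
Each occurs with probability p³ ≈ (0.178)³ ≈ 5.61866e-03.
By linearity: E[X] = C(45, 3)·p³ ≈ 14190 · 5.61866e-03 ≈ 79.729.
Here α = 1, so p = 8/n is exactly at the triangle threshold p ~ 1/n. Asymptotically E[X] → c³/6 = 8³/6 = 256/3 ≈ 85.333, a bounded constant. In this regime the triangle count is asymptotically Poisson(c³/6).

E[X] ≈ 79.729; in regime p = Θ(1/n^{1}) E[X] stays bounded (at the triangle threshold p ~ 1/n).


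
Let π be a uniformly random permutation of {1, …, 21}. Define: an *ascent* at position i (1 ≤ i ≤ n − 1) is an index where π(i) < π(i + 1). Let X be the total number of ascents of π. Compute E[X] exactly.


Write X = Σ X_I over i = 1, …, 20, with X_I the indicator of one ascent.
There are 20 indicators.
For each fixed i, the pair (π(i), π(i+1)) is a uniformly random ordered pair of distinct values from {1, …, 21}; by symmetry P[π(i) < π(i+1)] = 1/2.
By linearity: E[X] = 20 · (1/2) = (21 − 1) · (1/2) = 10 ≈ 10.00000.

E[X] = 10 = 10.00000.


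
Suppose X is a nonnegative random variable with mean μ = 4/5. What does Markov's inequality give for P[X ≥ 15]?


μ = E[X] = 4/5, a = 15.
Markov: P[X ≥ 15] ≤ μ/a = (4/5)/15 = 4/75.
Numerically: ≈ 0.053.
(Since a = 15 > μ = 0.800, the bound 4/75 is < 1 and informative.)

P[X ≥ 15] ≤ 4/75 ≈ 0.053.


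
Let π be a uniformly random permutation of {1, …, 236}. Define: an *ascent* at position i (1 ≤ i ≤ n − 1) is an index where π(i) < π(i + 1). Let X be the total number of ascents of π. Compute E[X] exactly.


Write X = Σ X_I over i = 1, …, 235, with X_I the indicator of one ascent.
There are 235 indicators.
For each fixed i, the pair (π(i), π(i+1)) is a uniformly random ordered pair of distinct values from {1, …, 236}; by symmetry P[π(i) < π(i+1)] = 1/2.
By linearity: E[X] = 235 · (1/2) = (236 − 1) · (1/2) = 235/2 ≈ 117.5000.

E[X] = 235/2 = 117.5000.


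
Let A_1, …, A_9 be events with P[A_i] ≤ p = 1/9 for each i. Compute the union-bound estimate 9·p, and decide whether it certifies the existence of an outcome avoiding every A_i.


Union bound: P[∪_{i=1}^{9} A_i] ≤ Σ_i P[A_i] ≤ 9·p = 9·(1/9) = 1.
Numerically: 1 ≈ 1.0000.
Is 1 < 1? NO.
Since the bound 1 is ≥ 1, the union bound is uninformative here; it does NOT by itself certify existence.

9·p = 1 ≈ 1.0000; existence NOT certified by the union bound.


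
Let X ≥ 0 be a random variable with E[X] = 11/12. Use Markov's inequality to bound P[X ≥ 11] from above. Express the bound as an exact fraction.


μ = E[X] = 11/12, a = 11.
Markov: P[X ≥ 11] ≤ μ/a = (11/12)/11 = 1/12.
Numerically: ≈ 0.083.
(Since a = 11 > μ = 0.917, the bound 1/12 is < 1 and informative.)

P[X ≥ 11] ≤ 1/12 ≈ 0.083.


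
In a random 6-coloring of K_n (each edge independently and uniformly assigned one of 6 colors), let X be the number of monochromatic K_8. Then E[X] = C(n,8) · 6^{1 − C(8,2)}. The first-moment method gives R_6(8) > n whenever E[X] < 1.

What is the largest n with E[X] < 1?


We need C(n, 8) · 6^{1 − 28} < 1, i.e. C(n, 8) < 6^{28 − 1} = 1023490369077469249536.
Check values of n near the boundary:
  n = 1591: C(1591, 8) = 1000427749141189953870; 1000427749141189953870 < 1023490369077469249536? YES
  n = 1592: C(1592, 8) = 1005480414540892933435; 1005480414540892933435 < 1023490369077469249536? YES
  n = 1593: C(1593, 8) = 1010555394551193970323; 1010555394551193970323 < 1023490369077469249536? YES
  n = 1594: C(1594, 8) = 1015652773590544255167; 1015652773590544255167 < 1023490369077469249536? YES
  n = 1595: C(1595, 8) = 1020772636343363633895; 1020772636343363633895 < 1023490369077469249536? YES
  n = 1596: C(1596, 8) = 1025915067760710553965; 1025915067760710553965 < 1023490369077469249536? NO
  n = 1597: C(1597, 8) = 1031080153060953275445; 1031080153060953275445 < 1023490369077469249536? NO
The largest n with C(n, 8) < 1023490369077469249536 is n = 1595 (where E[X] = 113419181815929292655/113721152119718805504 ≈ 0.997345). Hence R_6(8) > 1595, i.e. R_6(8) ≥ 1596.

Largest n = 1595; hence R_6(8) > 1595.


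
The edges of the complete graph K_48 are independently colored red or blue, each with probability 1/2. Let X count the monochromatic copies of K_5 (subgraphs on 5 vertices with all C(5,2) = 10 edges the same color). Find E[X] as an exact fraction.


Let X = Σ_S X_S over the C(48, 5) = 1712304 subsets S of size 5, where X_S = 1 if the K_5 on S is monochromatic.
For a fixed S, the K_5 on S has C(5, 2) = 10 edges. P[all 10 edges red] = (1/2)^10, and likewise for blue, so P[monochromatic] = 2·(1/2)^10 = 2^{1 − 10} = 1/512.
By linearity: E[X] = C(48, 5) · 2^{1 − 10} = 1712304 · 1/512 = 107019/32.
Numerically: E[X] ≈ 3344.344.

E[X] = C(48,5)·2^(1−C(5,2)) = 107019/32 ≈ 3344.344.


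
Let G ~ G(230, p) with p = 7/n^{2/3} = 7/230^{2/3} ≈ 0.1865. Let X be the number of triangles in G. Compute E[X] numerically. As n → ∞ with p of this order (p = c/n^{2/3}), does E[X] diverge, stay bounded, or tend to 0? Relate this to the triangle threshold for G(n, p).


Number of potential triangles: C(230, 3) = 2001460.
Each occurs with probability p³ ≈ (0.1865)³ ≈ 6.483932e-03.
By linearity: E[X] = C(230, 3)·p³ ≈ 2001460 · 6.483932e-03 ≈ 12977.3304.
Since α = 2/3 < 1, p = c/n^{2/3} ≫ 1/n is above the triangle threshold p ~ 1/n. Asymptotically E[X] ~ (c³/6)·n^{3(1−α)} = (7³/6)·n^{1} → ∞; triangles are abundant w.h.p.

E[X] ≈ 12977.3304; in regime p = Θ(1/n^{2/3}) E[X] diverges (above the triangle threshold p ~ 1/n).


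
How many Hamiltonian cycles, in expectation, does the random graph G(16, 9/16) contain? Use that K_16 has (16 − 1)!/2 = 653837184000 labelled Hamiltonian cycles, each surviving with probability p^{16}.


K_16 has (16 − 1)!/2 = 653837184000 labelled Hamiltonian cycles.
For each such Hamiltonian cycle H, let X_H = 1 if all 16 edges of H are present in G. Then P[X_H = 1] = p^{16} = (9/16)^{16} = 1853020188851841/18446744073709551616.
Summing the indicators: E[X] = Σ_H E[X_H] = 653837184000 · p^{16} = 653837184000 · 1853020188851841/18446744073709551616 = 1183177248216831945952875/18014398509481984.
Numerically: E[X] ≈ 6.568e+07.

E[X] = 653837184000 · (9/16)^{16} = 1183177248216831945952875/18014398509481984 ≈ 6.568e+07.


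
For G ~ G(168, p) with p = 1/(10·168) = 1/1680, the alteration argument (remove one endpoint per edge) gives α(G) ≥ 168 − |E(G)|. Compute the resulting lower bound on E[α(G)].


E[|E(G)|] = C(168, 2)·p = 14028 · (1/1680) = 167/20.
E[α(G)] ≥ n − E[|E(G)|] = 168 − 167/20 = 3193/20.
Numerically: ≈ 159.65000.
(This is only a lower bound; the true E[α(G)] may be larger.)

E[α(G)] ≥ 3193/20 ≈ 159.65000.


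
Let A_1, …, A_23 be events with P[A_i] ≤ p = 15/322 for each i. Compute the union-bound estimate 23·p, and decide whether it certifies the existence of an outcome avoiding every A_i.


Union bound: P[∪_{i=1}^{23} A_i] ≤ Σ_i P[A_i] ≤ 23·p = 23·(15/322) = 15/14.
Numerically: 15/14 ≈ 1.07143.
Is 15/14 < 1? NO.
Since the bound 15/14 is ≥ 1, the union bound is uninformative here; it does NOT by itself certify existence.

23·p = 15/14 ≈ 1.07143; existence NOT certified by the union bound.


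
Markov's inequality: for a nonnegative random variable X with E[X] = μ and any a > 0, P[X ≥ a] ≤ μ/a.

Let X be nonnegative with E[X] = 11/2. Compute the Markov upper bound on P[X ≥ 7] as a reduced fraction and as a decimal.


μ = E[X] = 11/2, a = 7.
Markov: P[X ≥ 7] ≤ μ/a = (11/2)/7 = 11/14.
Numerically: ≈ 0.7857.
(Since a = 7 > μ = 5.5000, the bound 11/14 is < 1 and informative.)

P[X ≥ 7] ≤ 11/14 ≈ 0.7857.


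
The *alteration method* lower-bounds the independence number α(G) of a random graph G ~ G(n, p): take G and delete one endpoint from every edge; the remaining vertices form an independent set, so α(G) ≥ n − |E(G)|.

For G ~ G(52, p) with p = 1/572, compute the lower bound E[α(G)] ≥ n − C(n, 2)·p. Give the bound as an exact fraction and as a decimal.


E[|E(G)|] = C(52, 2)·p = 1326 · (1/572) = 51/22.
E[α(G)] ≥ n − E[|E(G)|] = 52 − 51/22 = 1093/22.
Numerically: ≈ 49.68182.
(This is only a lower bound; the true E[α(G)] may be larger.)

E[α(G)] ≥ 1093/22 ≈ 49.68182.


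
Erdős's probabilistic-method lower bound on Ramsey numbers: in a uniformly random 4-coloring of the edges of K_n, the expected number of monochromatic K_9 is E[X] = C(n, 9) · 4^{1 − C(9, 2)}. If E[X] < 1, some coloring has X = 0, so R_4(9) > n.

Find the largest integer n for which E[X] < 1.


We need C(n, 9) · 4^{1 − 36} < 1, i.e. C(n, 9) < 4^{36 − 1} = 1180591620717411303424.
Check values of n near the boundary:
  n = 909: C(909, 9) = 1122169012923711463931; 1122169012923711463931 < 1180591620717411303424? YES
  n = 910: C(910, 9) = 1133378248346922788210; 1133378248346922788210 < 1180591620717411303424? YES
  n = 911: C(911, 9) = 1144686900492291197405; 1144686900492291197405 < 1180591620717411303424? YES
  n = 912: C(912, 9) = 1156095740032081475120; 1156095740032081475120 < 1180591620717411303424? YES
  n = 913: C(913, 9) = 1167605542753639808390; 1167605542753639808390 < 1180591620717411303424? YES
  n = 914: C(914, 9) = 1179217089587653905932; 1179217089587653905932 < 1180591620717411303424? YES
  n = 915: C(915, 9) = 1190931166636537885130; 1190931166636537885130 < 1180591620717411303424? NO
The largest n with C(n, 9) < 1180591620717411303424 is n = 914 (where E[X] = 294804272396913476483/295147905179352825856 ≈ 0.999). Hence R_4(9) > 914, i.e. R_4(9) ≥ 915.

Largest n = 914; hence R_4(9) > 914.


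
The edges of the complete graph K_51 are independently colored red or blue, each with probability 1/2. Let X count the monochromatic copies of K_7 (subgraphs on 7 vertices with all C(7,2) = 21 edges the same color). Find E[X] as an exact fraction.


Let X = Σ_S X_S over the C(51, 7) = 115775100 subsets S of size 7, where X_S = 1 if the K_7 on S is monochromatic.
For a fixed S, the K_7 on S has C(7, 2) = 21 edges. P[all 21 edges red] = (1/2)^21, and likewise for blue, so P[monochromatic] = 2·(1/2)^21 = 2^{1 − 21} = 1/1048576.
By linearity: E[X] = C(51, 7) · 2^{1 − 21} = 115775100 · 1/1048576 = 28943775/262144.
Numerically: E[X] ≈ 110.4117.

E[X] = C(51,7)·2^(1−C(7,2)) = 28943775/262144 ≈ 110.4117.


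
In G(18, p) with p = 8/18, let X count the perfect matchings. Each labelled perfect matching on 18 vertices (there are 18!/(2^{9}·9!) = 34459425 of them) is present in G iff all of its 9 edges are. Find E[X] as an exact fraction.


K_18 has 18!/(2^{9}·9!) = 34459425 labelled perfect matchings.
For each such perfect matching H, let X_H = 1 if all 9 edges of H are present in G. Then P[X_H = 1] = p^{9} = (4/9)^{9} = 262144/387420489.
By linearity: E[X] = Σ_H E[X_H] = 34459425 · p^{9} = 34459425 · 262144/387420489 = 111522611200/4782969.
Numerically: E[X] ≈ 2.332e+04.

E[X] = 34459425 · (4/9)^{9} = 111522611200/4782969 ≈ 2.332e+04.


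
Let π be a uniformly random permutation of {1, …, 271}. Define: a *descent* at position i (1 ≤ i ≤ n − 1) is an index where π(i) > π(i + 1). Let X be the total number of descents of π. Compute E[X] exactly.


Write X = Σ X_I over i = 1, …, 270, with X_I the indicator of one descent.
There are 270 indicators.
For each fixed i, the pair (π(i), π(i+1)) is a uniformly random ordered pair of distinct values from {1, …, 271}; by symmetry P[π(i) > π(i+1)] = 1/2.
By linearity: E[X] = 270 · (1/2) = (271 − 1) · (1/2) = 135 ≈ 135.00000.

E[X] = 135 = 135.00000.


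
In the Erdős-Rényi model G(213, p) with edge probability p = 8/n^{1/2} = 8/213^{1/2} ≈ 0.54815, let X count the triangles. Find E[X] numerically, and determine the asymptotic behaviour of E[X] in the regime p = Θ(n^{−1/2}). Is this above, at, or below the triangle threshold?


Number of potential triangles: C(213, 3) = 1587986.
Each occurs with probability p³ ≈ (0.54815)³ ≈ 1.6470264e-01.
By linearity: E[X] = C(213, 3)·p³ ≈ 1587986 · 1.6470264e-01 ≈ 261545.48367.
Since α = 1/2 < 1, p = c/n^{1/2} ≫ 1/n is above the triangle threshold p ~ 1/n. Asymptotically E[X] ~ (c³/6)·n^{3(1−α)} = (8³/6)·n^{1.5} → ∞; triangles are abundant w.h.p.

E[X] ≈ 261545.48367; in regime p = Θ(1/n^{1/2}) E[X] diverges (above the triangle threshold p ~ 1/n).


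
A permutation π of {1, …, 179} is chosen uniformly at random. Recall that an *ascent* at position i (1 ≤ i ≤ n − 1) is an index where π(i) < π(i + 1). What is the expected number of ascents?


Write X = Σ X_I over i = 1, …, 178, with X_I the indicator of one ascent.
There are 178 indicators.
For each fixed i, the pair (π(i), π(i+1)) is a uniformly random ordered pair of distinct values from {1, …, 179}; by symmetry P[π(i) < π(i+1)] = 1/2.
By linearity: E[X] = 178 · (1/2) = (179 − 1) · (1/2) = 89 ≈ 89.000000.

E[X] = 89 = 89.000000.


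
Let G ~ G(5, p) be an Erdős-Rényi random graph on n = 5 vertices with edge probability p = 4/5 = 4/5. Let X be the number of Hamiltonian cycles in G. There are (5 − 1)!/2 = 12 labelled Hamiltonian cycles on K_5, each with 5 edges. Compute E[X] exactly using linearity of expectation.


K_5 has (5 − 1)!/2 = 12 labelled Hamiltonian cycles.
For each such Hamiltonian cycle H, let X_H = 1 if all 5 edges of H are present in G. Then P[X_H = 1] = p^{5} = (4/5)^{5} = 1024/3125.
By linearity: E[X] = Σ_H E[X_H] = 12 · p^{5} = 12 · 1024/3125 = 12288/3125.
Numerically: E[X] ≈ 3.9322.

E[X] = 12 · (4/5)^{5} = 12288/3125 ≈ 3.9322.


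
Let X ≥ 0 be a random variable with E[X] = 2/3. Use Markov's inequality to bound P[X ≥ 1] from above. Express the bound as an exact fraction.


μ = E[X] = 2/3, a = 1.
Markov: P[X ≥ 1] ≤ μ/a = (2/3)/1 = 2/3.
Numerically: ≈ 0.6667.
(Since a = 1 > μ = 0.6667, the bound 2/3 is < 1 and informative.)

P[X ≥ 1] ≤ 2/3 ≈ 0.6667.


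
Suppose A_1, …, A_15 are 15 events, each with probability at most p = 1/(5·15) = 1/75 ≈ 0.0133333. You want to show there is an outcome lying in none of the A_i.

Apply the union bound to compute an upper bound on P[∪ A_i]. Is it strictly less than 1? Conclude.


Union bound: P[∪_{i=1}^{15} A_i] ≤ Σ_i P[A_i] ≤ 15·p = 15·(1/75) = 1/5.
Numerically: 1/5 ≈ 0.2000000.
Is 1/5 < 1? YES.
Since P[∪ A_i] ≤ 1/5 < 1, the complement has P[∩ A_i^c] ≥ 1 − 1/5 = 4/5 > 0, so some outcome avoids every A_i.

15·p = 1/5 ≈ 0.2000000; existence CERTIFIED by the union bound.


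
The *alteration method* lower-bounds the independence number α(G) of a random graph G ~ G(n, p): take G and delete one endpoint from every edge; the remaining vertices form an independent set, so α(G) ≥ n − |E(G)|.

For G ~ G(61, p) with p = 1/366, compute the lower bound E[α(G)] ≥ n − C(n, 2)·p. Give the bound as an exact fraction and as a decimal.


E[|E(G)|] = C(61, 2)·p = 1830 · (1/366) = 5.
E[α(G)] ≥ n − E[|E(G)|] = 61 − 5 = 56.
Numerically: ≈ 56.0000.
(This is only a lower bound; the true E[α(G)] may be larger.)

E[α(G)] ≥ 56 ≈ 56.0000.


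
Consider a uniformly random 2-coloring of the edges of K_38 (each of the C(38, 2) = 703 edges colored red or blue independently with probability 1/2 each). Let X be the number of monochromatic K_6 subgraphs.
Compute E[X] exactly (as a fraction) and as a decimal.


Let X = Σ_S X_S over the C(38, 6) = 2760681 subsets S of size 6, where X_S = 1 if the K_6 on S is monochromatic.
For a fixed S, the K_6 on S has C(6, 2) = 15 edges. P[all 15 edges red] = (1/2)^15, and likewise for blue, so P[monochromatic] = 2·(1/2)^15 = 2^{1 − 15} = 1/16384.
By linearity of expectation: E[X] = C(38, 6) · 2^{1 − 15} = 2760681 · 1/16384 = 2760681/16384.
Numerically: E[X] ≈ 168.4986.

E[X] = C(38,6)·2^(1−C(6,2)) = 2760681/16384 ≈ 168.4986.


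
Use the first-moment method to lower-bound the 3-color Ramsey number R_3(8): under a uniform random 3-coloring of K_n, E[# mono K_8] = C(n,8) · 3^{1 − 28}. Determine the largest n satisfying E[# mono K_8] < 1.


We need C(n, 8) · 3^{1 − 28} < 1, i.e. C(n, 8) < 3^{28 − 1} = 7625597484987.
Check values of n near the boundary:
  n = 155: C(155, 8) = 6876747915675; 6876747915675 < 7625597484987? YES
  n = 156: C(156, 8) = 7248464019225; 7248464019225 < 7625597484987? YES
  n = 157: C(157, 8) = 7637643295425; 7637643295425 < 7625597484987? NO
  n = 158: C(158, 8) = 8044984271181; 8044984271181 < 7625597484987? NO
  n = 159: C(159, 8) = 8471208603429; 8471208603429 < 7625597484987? NO
The largest n with C(n, 8) < 7625597484987 is n = 156 (where E[X] = 805384891025/847288609443 ≈ 0.9505). Hence R_3(8) > 156, i.e. R_3(8) ≥ 157.

Largest n = 156; hence R_3(8) > 156.


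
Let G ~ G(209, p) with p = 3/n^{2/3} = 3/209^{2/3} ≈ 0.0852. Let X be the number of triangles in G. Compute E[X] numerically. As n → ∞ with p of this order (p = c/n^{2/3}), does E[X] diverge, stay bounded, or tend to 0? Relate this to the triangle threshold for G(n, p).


Number of potential triangles: C(209, 3) = 1499784.
Each occurs with probability p³ ≈ (0.0852)³ ≈ 6.18118e-04.
By linearity: E[X] = C(209, 3)·p³ ≈ 1499784 · 6.18118e-04 ≈ 927.043.
Since α = 2/3 < 1, p = c/n^{2/3} ≫ 1/n is above the triangle threshold p ~ 1/n. Asymptotically E[X] ~ (c³/6)·n^{3(1−α)} = (3³/6)·n^{1} → ∞; triangles are abundant w.h.p.

E[X] ≈ 927.043; in regime p = Θ(1/n^{2/3}) E[X] diverges (above the triangle threshold p ~ 1/n).


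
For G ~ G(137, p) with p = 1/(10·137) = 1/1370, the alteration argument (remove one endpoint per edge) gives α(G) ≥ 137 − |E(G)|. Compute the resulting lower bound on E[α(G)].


E[|E(G)|] = C(137, 2)·p = 9316 · (1/1370) = 34/5.
E[α(G)] ≥ n − E[|E(G)|] = 137 − 34/5 = 651/5.
Numerically: ≈ 130.2000.
(This is only a lower bound; the true E[α(G)] may be larger.)

E[α(G)] ≥ 651/5 ≈ 130.2000.


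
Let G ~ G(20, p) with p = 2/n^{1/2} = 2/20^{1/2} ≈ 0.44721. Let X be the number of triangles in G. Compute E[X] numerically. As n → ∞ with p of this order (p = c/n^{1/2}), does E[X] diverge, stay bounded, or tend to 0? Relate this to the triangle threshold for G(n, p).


Number of potential triangles: C(20, 3) = 1140.
Each occurs with probability p³ ≈ (0.44721)³ ≈ 8.9442719e-02.
By linearity: E[X] = C(20, 3)·p³ ≈ 1140 · 8.9442719e-02 ≈ 101.96470.
Since α = 1/2 < 1, p = c/n^{1/2} ≫ 1/n is above the triangle threshold p ~ 1/n. Asymptotically E[X] ~ (c³/6)·n^{3(1−α)} = (2³/6)·n^{1.5} → ∞; triangles are abundant w.h.p.

E[X] ≈ 101.96470; in regime p = Θ(1/n^{1/2}) E[X] diverges (above the triangle threshold p ~ 1/n).


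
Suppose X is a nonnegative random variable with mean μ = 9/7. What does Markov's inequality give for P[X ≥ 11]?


μ = E[X] = 9/7, a = 11.
Markov: P[X ≥ 11] ≤ μ/a = (9/7)/11 = 9/77.
Numerically: ≈ 0.117.
(Since a = 11 > μ = 1.286, the bound 9/77 is < 1 and informative.)

P[X ≥ 11] ≤ 9/77 ≈ 0.117.


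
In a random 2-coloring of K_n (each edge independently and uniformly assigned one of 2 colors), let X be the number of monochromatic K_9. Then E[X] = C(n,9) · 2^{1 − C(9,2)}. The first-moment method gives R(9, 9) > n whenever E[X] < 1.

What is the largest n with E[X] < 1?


We need C(n, 9) · 2^{1 − 36} < 1, i.e. C(n, 9) < 2^{36 − 1} = 34359738368.
Check values of n near the boundary:
  n = 62: C(62, 9) = 20286591270; 20286591270 < 34359738368? YES
  n = 63: C(63, 9) = 23667689815; 23667689815 < 34359738368? YES
  n = 64: C(64, 9) = 27540584512; 27540584512 < 34359738368? YES
  n = 65: C(65, 9) = 31966749880; 31966749880 < 34359738368? YES
  n = 66: C(66, 9) = 37014131440; 37014131440 < 34359738368? NO
  n = 67: C(67, 9) = 42757703560; 42757703560 < 34359738368? NO
  n = 68: C(68, 9) = 49280065120; 49280065120 < 34359738368? NO
The largest n with C(n, 9) < 34359738368 is n = 65 (where E[X] = 3995843735/4294967296 ≈ 0.930355). Hence R(9, 9) > 65, i.e. R(9, 9) ≥ 66.

Largest n = 65; hence R(9, 9) > 65.


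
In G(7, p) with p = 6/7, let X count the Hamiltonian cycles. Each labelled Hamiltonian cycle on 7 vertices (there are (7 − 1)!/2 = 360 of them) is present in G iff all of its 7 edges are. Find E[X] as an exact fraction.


K_7 has (7 − 1)!/2 = 360 labelled Hamiltonian cycles.
For each such Hamiltonian cycle H, let X_H = 1 if all 7 edges of H are present in G. Then P[X_H = 1] = p^{7} = (6/7)^{7} = 279936/823543.
By linearity: E[X] = Σ_H E[X_H] = 360 · p^{7} = 360 · 279936/823543 = 100776960/823543.
Numerically: E[X] ≈ 122.37.

E[X] = 360 · (6/7)^{7} = 100776960/823543 ≈ 122.37.


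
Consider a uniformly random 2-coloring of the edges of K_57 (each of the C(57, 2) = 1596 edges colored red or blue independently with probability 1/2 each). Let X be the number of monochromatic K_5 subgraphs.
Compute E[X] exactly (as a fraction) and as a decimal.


Let X = Σ_S X_S over the C(57, 5) = 4187106 subsets S of size 5, where X_S = 1 if the K_5 on S is monochromatic.
For a fixed S, the K_5 on S has C(5, 2) = 10 edges. P[all 10 edges red] = (1/2)^10, and likewise for blue, so P[monochromatic] = 2·(1/2)^10 = 2^{1 − 10} = 1/512.
By linearity: E[X] = C(57, 5) · 2^{1 − 10} = 4187106 · 1/512 = 2093553/256.
Numerically: E[X] ≈ 8177.941406.

E[X] = C(57,5)·2^(1−C(5,2)) = 2093553/256 ≈ 8177.941406.


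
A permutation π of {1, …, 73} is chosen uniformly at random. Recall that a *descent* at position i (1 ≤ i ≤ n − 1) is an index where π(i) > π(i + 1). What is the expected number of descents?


Write X = Σ X_I over i = 1, …, 72, with X_I the indicator of one descent.
There are 72 indicators.
For each fixed i, the pair (π(i), π(i+1)) is a uniformly random ordered pair of distinct values from {1, …, 73}; by symmetry P[π(i) > π(i+1)] = 1/2.
By linearity: E[X] = 72 · (1/2) = (73 − 1) · (1/2) = 36 ≈ 36.000000.

E[X] = 36 = 36.000000.
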